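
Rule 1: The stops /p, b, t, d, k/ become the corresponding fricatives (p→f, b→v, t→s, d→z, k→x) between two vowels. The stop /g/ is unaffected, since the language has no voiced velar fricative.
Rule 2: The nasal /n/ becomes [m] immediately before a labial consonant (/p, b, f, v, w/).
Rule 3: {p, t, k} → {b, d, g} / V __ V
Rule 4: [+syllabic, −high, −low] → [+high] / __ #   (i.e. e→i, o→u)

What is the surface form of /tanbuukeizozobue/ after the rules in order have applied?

tambuuxeizozovui

Rule 1 (intervocalic spirantization): /k/ is a stop between vowels /u/ and /e/, so it spirantizes to the fricative [x]. /b/ is a stop between vowels /o/ and /u/, so it spirantizes to the fricative [v]. /tanbuukeizozobue/ → tanbuuxeizozovue.
Rule 2 (nasal place assimilation): /n/ precedes the labial consonant /b/, so it assimilates in place to [m]. /tanbuuxeizozovue/ → tambuuxeizozovue.
Rule 3 (intervocalic voicing): no segment meets the environment; /tambuuxeizozovue/ is unchanged.
Rule 4 (final vowel raising): /e/ is a mid vowel in word-final position, so it raises to [i]. /tambuuxeizozovue/ → tambuuxeizozovui.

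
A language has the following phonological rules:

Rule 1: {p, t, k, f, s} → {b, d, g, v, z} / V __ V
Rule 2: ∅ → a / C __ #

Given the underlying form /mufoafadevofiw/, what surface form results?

muvoavadevoviwa

Rule 1 (intervocalic voicing): /f/ is a voiceless obstruent between vowels /u/ and /o/, so it voices to [v]. /f/ is a voiceless obstruent between vowels /a/ and /a/, so it voices to [v]. /f/ is a voiceless obstruent between vowels /o/ and /i/, so it voices to [v]. /mufoafadevofiw/ → muvoavadevoviw.
Rule 2 (final a-epenthesis): the form ends in the consonant /w/, so [a] is inserted word-finally. /muvoavadevoviw/ → muvoavadevoviwa.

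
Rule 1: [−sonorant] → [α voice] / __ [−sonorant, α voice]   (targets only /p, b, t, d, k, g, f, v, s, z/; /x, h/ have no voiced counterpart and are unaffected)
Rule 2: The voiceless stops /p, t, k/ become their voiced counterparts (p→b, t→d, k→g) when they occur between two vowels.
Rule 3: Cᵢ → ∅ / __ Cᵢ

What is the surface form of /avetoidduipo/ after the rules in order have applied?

avedoiduibo

Rule 1 (regressive voicing assimilation): no segment meets the environment; /avetoidduipo/ is unchanged.
Rule 2 (intervocalic voicing): /t/ is a voiceless stop between vowels /e/ and /o/, so it voices to [d]. /p/ is a voiceless stop between vowels /i/ and /o/, so it voices to [b]. /avetoidduipo/ → avedoidduibo.
Rule 3 (degemination): /dd/ is a geminate; the first /d/ deletes. /avedoidduibo/ → avedoiduibo.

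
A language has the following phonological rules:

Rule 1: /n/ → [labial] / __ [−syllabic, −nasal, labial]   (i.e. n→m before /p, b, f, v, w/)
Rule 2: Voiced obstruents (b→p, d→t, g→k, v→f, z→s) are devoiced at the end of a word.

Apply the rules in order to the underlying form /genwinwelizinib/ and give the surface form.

Rule 1 (nasal place assimilation): /n/ precedes the labial consonant /w/, so it assimilates in place to [m]. /n/ precedes the labial consonant /w/, so it assimilates in place to [m]. /genwinwelizinib/ → gemwimwelizinib.
Rule 2 (final devoicing): /b/ is a voiced obstruent in word-final position, so it devoices to [p]. /gemwimwelizinib/ → gemwimwelizinip.

gemwimwelizinip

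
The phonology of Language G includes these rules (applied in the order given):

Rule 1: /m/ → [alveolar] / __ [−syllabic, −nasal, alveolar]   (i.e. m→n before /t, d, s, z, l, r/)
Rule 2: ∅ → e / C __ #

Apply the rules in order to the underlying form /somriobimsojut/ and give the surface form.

sonriobinsojute

Rule 1 (nasal place assimilation): /m/ precedes the alveolar consonant /r/, so it assimilates in place to [n]. /m/ precedes the alveolar consonant /s/, so it assimilates in place to [n]. /somriobimsojut/ → sonriobinsojut.
Rule 2 (final e-epenthesis): the form ends in the consonant /t/, so [e] is inserted word-finally. /sonriobinsojut/ → sonriobinsojute.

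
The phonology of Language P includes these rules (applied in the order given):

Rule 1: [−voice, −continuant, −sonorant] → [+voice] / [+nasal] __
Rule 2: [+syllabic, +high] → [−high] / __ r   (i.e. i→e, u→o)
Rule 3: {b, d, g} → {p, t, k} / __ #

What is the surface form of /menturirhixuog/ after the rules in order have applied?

Rule 1 (post-nasal voicing): /t/ is a voiceless stop immediately after the nasal /n/, so it voices to [d]. /menturirhixuog/ → mendurirhixuog.
Rule 2 (pre-rhotic lowering): /u/ is a high vowel immediately before /r/, so it lowers to [o]. /i/ is a high vowel immediately before /r/, so it lowers to [e]. /mendurirhixuog/ → mendorerhixuog.
Rule 3 (final devoicing): /g/ is a voiced stop in word-final position, so it devoices to [k]. /mendorerhixuog/ → mendorerhixuok.

mendorerhixuok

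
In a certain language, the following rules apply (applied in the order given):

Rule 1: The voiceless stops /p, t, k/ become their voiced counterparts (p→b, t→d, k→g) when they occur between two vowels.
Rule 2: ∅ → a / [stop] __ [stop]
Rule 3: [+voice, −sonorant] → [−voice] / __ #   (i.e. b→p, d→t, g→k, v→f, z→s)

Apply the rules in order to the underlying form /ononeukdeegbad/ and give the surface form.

ononeukadeegabat

Rule 1 (intervocalic voicing): no segment meets the environment; /ononeukdeegbad/ is unchanged.
Rule 2 (stop-cluster a-epenthesis): /k/ and /d/ form a stop–stop cluster, so [a] is inserted between them. /g/ and /b/ form a stop–stop cluster, so [a] is inserted between them. /ononeukdeegbad/ → ononeukadeegabad.
Rule 3 (final devoicing): /d/ is a voiced obstruent in word-final position, so it devoices to [t]. /ononeukadeegabad/ → ononeukadeegabat.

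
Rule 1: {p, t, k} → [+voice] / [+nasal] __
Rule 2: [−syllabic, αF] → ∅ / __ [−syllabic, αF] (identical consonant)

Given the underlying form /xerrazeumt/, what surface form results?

xerazeumd

Rule 1 (post-nasal voicing): /t/ is a voiceless stop immediately after the nasal /m/, so it voices to [d]. /xerrazeumt/ → xerrazeumd.
Rule 2 (degemination): /rr/ is a geminate; the first /r/ deletes. /xerrazeumd/ → xerazeumd.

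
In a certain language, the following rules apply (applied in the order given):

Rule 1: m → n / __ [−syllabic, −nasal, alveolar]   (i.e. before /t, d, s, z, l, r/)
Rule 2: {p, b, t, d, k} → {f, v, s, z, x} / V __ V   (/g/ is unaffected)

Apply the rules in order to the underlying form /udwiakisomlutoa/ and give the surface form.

Rule 1 (nasal place assimilation): /m/ precedes the alveolar consonant /l/, so it assimilates in place to [n]. /udwiakisomlutoa/ → udwiakisonlutoa.
Rule 2 (intervocalic spirantization): /k/ is a stop between vowels /a/ and /i/, so it spirantizes to the fricative [x]. /t/ is a stop between vowels /u/ and /o/, so it spirantizes to the fricative [s]. /udwiakisonlutoa/ → udwiaxisonlusoa.

udwiaxisonlusoa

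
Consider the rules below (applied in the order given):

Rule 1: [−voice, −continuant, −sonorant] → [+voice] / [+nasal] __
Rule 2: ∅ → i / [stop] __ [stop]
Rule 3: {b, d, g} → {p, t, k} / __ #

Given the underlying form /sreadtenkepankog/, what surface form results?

sreaditengepangok

Rule 1 (post-nasal voicing): /k/ is a voiceless stop immediately after the nasal /n/, so it voices to [g]. /k/ is a voiceless stop immediately after the nasal /n/, so it voices to [g]. /sreadtenkepankog/ → sreadtengepangog.
Rule 2 (stop-cluster i-epenthesis): /d/ and /t/ form a stop–stop cluster, so [i] is inserted between them. /sreadtengepangog/ → sreaditengepangog.
Rule 3 (final devoicing): /g/ is a voiced stop in word-final position, so it devoices to [k]. /sreaditengepangog/ → sreaditengepangok.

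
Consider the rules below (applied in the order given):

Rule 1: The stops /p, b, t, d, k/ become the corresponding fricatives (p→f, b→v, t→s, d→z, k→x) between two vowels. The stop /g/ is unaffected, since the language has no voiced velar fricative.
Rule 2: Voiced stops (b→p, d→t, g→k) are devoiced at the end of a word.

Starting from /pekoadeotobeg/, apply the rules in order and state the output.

Rule 1 (intervocalic spirantization): /k/ is a stop between vowels /e/ and /o/, so it spirantizes to the fricative [x]. /d/ is a stop between vowels /a/ and /e/, so it spirantizes to the fricative [z]. /t/ is a stop between vowels /o/ and /o/, so it spirantizes to the fricative [s]. /b/ is a stop between vowels /o/ and /e/, so it spirantizes to the fricative [v]. /pekoadeotobeg/ → pexoazeosoveg.
Rule 2 (final devoicing): /g/ is a voiced stop in word-final position, so it devoices to [k]. /pexoazeosoveg/ → pexoazeosovek.

pexoazeosovek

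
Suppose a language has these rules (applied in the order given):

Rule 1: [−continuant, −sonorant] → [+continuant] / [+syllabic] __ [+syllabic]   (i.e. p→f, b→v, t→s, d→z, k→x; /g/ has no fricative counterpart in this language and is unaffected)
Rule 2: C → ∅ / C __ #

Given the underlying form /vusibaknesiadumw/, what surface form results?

Rule 1 (intervocalic spirantization): /b/ is a stop between vowels /i/ and /a/, so it spirantizes to the fricative [v]. /d/ is a stop between vowels /a/ and /u/, so it spirantizes to the fricative [z]. /vusibaknesiadumw/ → vusivaknesiazumw.
Rule 2 (final cluster simplification): /w/ is the second consonant of a word-final cluster /mw/, so it deletes. /vusivaknesiazumw/ → vusivaknesiazum.

vusivaknesiazum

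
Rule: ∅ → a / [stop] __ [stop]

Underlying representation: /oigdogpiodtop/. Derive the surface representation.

oigadogapiodatop

/g/ and /d/ form a stop–stop cluster, so [a] is inserted between them.
/g/ and /p/ form a stop–stop cluster, so [a] is inserted between them.
/d/ and /t/ form a stop–stop cluster, so [a] is inserted between them.
Surface form: [oigadogapiodatop].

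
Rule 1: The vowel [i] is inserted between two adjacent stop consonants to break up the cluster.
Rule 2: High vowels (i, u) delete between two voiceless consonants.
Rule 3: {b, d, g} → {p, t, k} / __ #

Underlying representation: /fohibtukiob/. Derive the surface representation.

Rule 1 (stop-cluster i-epenthesis): /b/ and /t/ form a stop–stop cluster, so [i] is inserted between them. /fohibtukiob/ → fohibitukiob.
Rule 2 (high vowel syncope): /u/ is a high vowel flanked by voiceless consonants /t/ and /k/, so it deletes. /fohibitukiob/ → fohibitkiob.
Rule 3 (final devoicing): /b/ is a voiced stop in word-final position, so it devoices to [p]. /fohibitkiob/ → fohibitkiop.

fohibitkiop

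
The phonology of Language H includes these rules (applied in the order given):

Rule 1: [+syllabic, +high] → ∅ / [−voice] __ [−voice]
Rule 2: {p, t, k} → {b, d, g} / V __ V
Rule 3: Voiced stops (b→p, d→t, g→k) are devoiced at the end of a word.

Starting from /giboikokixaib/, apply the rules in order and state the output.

Rule 1 (high vowel syncope): /i/ is a high vowel flanked by voiceless consonants /k/ and /x/, so it deletes. /giboikokixaib/ → giboikokxaib.
Rule 2 (intervocalic voicing): /k/ is a voiceless stop between vowels /i/ and /o/, so it voices to [g]. /giboikokxaib/ → giboigokxaib.
Rule 3 (final devoicing): /b/ is a voiced stop in word-final position, so it devoices to [p]. /giboigokxaib/ → giboigokxaip.

giboigokxaip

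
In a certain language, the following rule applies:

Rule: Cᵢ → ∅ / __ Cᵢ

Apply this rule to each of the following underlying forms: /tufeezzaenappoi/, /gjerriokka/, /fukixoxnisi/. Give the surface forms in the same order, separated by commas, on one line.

/tufeezzaenappoi/: /zz/ is a geminate; the first /z/ deletes. /pp/ is a geminate; the first /p/ deletes. → [tufeezaenapoi].
/gjerriokka/: /rr/ is a geminate; the first /r/ deletes. /kk/ is a geminate; the first /k/ deletes. → [gjerioka].
/fukixoxnisi/: the rule's environment is not met; surfaces unchanged as [fukixoxnisi].

tufeezaenapoi, gjerioka, fukixoxnisi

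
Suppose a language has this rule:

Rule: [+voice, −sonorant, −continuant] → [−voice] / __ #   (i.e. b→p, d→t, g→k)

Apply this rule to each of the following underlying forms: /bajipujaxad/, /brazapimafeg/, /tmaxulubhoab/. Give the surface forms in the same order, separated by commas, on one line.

bajipujaxat, brazapimafek, tmaxulubhoap

/bajipujaxad/: /d/ is a voiced stop in word-final position, so it devoices to [t]. → [bajipujaxat].
/brazapimafeg/: /g/ is a voiced stop in word-final position, so it devoices to [k]. → [brazapimafek].
/tmaxulubhoab/: /b/ is a voiced stop in word-final position, so it devoices to [p]. → [tmaxulubhoap].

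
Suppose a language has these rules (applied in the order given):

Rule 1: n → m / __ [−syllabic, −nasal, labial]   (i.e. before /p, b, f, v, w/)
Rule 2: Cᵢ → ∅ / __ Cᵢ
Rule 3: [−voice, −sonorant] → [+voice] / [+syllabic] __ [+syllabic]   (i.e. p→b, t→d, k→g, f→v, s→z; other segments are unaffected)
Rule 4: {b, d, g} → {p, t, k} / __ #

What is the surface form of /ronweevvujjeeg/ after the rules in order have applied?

romweevujeek

Rule 1 (nasal place assimilation): /n/ precedes the labial consonant /w/, so it assimilates in place to [m]. /ronweevvujjeeg/ → romweevvujjeeg.
Rule 2 (degemination): /vv/ is a geminate; the first /v/ deletes. /jj/ is a geminate; the first /j/ deletes. /romweevvujjeeg/ → romweevujeeg.
Rule 3 (intervocalic voicing): no segment meets the environment; /romweevujeeg/ is unchanged.
Rule 4 (final devoicing): /g/ is a voiced stop in word-final position, so it devoices to [k]. /romweevujeeg/ → romweevujeek.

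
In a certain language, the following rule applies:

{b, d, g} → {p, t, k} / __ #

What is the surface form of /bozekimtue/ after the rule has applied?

No segment of /bozekimtue/ meets the structural description of the rule, so the form surfaces unchanged.

bozekimtue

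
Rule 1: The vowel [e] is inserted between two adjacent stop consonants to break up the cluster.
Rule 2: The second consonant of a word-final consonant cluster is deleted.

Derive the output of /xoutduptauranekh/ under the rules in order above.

Rule 1 (stop-cluster e-epenthesis): /t/ and /d/ form a stop–stop cluster, so [e] is inserted between them. /p/ and /t/ form a stop–stop cluster, so [e] is inserted between them. /xoutduptauranekh/ → xoutedupetauranekh.
Rule 2 (final cluster simplification): /h/ is the second consonant of a word-final cluster /kh/, so it deletes. /xoutedupetauranekh/ → xoutedupetauranek.

xoutedupetauranek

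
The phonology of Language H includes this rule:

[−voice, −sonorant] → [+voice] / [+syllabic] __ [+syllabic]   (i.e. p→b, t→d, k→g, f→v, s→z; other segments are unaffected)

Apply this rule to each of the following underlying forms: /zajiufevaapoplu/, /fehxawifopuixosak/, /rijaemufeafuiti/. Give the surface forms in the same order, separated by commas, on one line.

zajiuvevaaboplu, fehxawivobuixozak, rijaemuveavuidi

/zajiufevaapoplu/: /f/ is a voiceless obstruent between vowels /u/ and /e/, so it voices to [v]. /p/ is a voiceless obstruent between vowels /a/ and /o/, so it voices to [b]. → [zajiuvevaaboplu].
/fehxawifopuixosak/: /f/ is a voiceless obstruent between vowels /i/ and /o/, so it voices to [v]. /p/ is a voiceless obstruent between vowels /o/ and /u/, so it voices to [b]. /s/ is a voiceless obstruent between vowels /o/ and /a/, so it voices to [z]. → [fehxawivobuixozak].
/rijaemufeafuiti/: /f/ is a voiceless obstruent between vowels /u/ and /e/, so it voices to [v]. /f/ is a voiceless obstruent between vowels /a/ and /u/, so it voices to [v]. /t/ is a voiceless obstruent between vowels /i/ and /i/, so it voices to [d]. → [rijaemuveavuidi].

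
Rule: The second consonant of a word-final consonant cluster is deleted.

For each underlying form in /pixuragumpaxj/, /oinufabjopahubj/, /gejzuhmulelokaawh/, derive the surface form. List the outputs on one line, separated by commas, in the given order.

/pixuragumpaxj/: /j/ is the second consonant of a word-final cluster /xj/, so it deletes. → [pixuragumpax].
/oinufabjopahubj/: /j/ is the second consonant of a word-final cluster /bj/, so it deletes. → [oinufabjopahub].
/gejzuhmulelokaawh/: /h/ is the second consonant of a word-final cluster /wh/, so it deletes. → [gejzuhmulelokaaw].

pixuragumpax, oinufabjopahub, gejzuhmulelokaaw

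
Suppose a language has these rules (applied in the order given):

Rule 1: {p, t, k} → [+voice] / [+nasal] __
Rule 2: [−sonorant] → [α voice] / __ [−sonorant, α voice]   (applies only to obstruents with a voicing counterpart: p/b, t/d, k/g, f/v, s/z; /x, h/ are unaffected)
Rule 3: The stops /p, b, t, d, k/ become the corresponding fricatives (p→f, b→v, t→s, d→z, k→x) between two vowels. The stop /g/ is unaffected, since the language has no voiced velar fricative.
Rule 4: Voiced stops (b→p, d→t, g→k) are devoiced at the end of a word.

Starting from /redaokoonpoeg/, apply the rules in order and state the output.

rezaoxoonboek

Rule 1 (post-nasal voicing): /p/ is a voiceless stop immediately after the nasal /n/, so it voices to [b]. /redaokoonpoeg/ → redaokoonboeg.
Rule 2 (regressive voicing assimilation): no segment meets the environment; /redaokoonboeg/ is unchanged.
Rule 3 (intervocalic spirantization): /d/ is a stop between vowels /e/ and /a/, so it spirantizes to the fricative [z]. /k/ is a stop between vowels /o/ and /o/, so it spirantizes to the fricative [x]. /redaokoonboeg/ → rezaoxoonboeg.
Rule 4 (final devoicing): /g/ is a voiced stop in word-final position, so it devoices to [k]. /rezaoxoonboeg/ → rezaoxoonboek.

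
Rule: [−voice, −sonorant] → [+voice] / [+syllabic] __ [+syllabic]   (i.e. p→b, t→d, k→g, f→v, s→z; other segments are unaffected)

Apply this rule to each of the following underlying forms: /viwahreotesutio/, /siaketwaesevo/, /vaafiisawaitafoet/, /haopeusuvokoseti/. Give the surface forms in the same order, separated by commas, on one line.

viwahreodezudio, siagetwaezevo, vaaviizawaidavoet, haobeuzuvogozedi

/viwahreotesutio/: /t/ is a voiceless obstruent between vowels /o/ and /e/, so it voices to [d]. /s/ is a voiceless obstruent between vowels /e/ and /u/, so it voices to [z]. /t/ is a voiceless obstruent between vowels /u/ and /i/, so it voices to [d]. → [viwahreodezudio].
/siaketwaesevo/: /k/ is a voiceless obstruent between vowels /a/ and /e/, so it voices to [g]. /s/ is a voiceless obstruent between vowels /e/ and /e/, so it voices to [z]. → [siagetwaezevo].
/vaafiisawaitafoet/: /f/ is a voiceless obstruent between vowels /a/ and /i/, so it voices to [v]. /s/ is a voiceless obstruent between vowels /i/ and /a/, so it voices to [z]. /t/ is a voiceless obstruent between vowels /i/ and /a/, so it voices to [d]. /f/ is a voiceless obstruent between vowels /a/ and /o/, so it voices to [v]. → [vaaviizawaidavoet].
/haopeusuvokoseti/: /p/ is a voiceless obstruent between vowels /o/ and /e/, so it voices to [b]. /s/ is a voiceless obstruent between vowels /u/ and /u/, so it voices to [z]. /k/ is a voiceless obstruent between vowels /o/ and /o/, so it voices to [g]. /s/ is a voiceless obstruent between vowels /o/ and /e/, so it voices to [z]. /t/ is a voiceless obstruent between vowels /e/ and /i/, so it voices to [d]. → [haobeuzuvogozedi].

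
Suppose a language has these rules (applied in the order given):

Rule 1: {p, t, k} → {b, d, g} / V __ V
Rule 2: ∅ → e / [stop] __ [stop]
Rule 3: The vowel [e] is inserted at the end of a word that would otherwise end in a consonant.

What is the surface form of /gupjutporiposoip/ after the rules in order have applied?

gupjuteporibosoipe

Rule 1 (intervocalic voicing): /p/ is a voiceless stop between vowels /i/ and /o/, so it voices to [b]. /gupjutporiposoip/ → gupjutporibosoip.
Rule 2 (stop-cluster e-epenthesis): /t/ and /p/ form a stop–stop cluster, so [e] is inserted between them. /gupjutporibosoip/ → gupjuteporibosoip.
Rule 3 (final e-epenthesis): the form ends in the consonant /p/, so [e] is inserted word-finally. /gupjuteporibosoip/ → gupjuteporibosoipe.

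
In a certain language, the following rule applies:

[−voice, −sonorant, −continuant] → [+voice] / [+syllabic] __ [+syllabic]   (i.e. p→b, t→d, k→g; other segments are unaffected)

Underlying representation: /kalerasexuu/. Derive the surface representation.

No segment of /kalerasexuu/ meets the structural description of the rule, so the form surfaces unchanged.

kalerasexuu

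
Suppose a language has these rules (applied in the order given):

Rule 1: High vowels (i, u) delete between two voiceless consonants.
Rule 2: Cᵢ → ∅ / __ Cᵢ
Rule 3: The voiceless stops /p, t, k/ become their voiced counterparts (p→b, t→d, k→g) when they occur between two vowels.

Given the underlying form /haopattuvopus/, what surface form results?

haobaduvops

Rule 1 (high vowel syncope): /u/ is a high vowel flanked by voiceless consonants /p/ and /s/, so it deletes. /haopattuvopus/ → haopattuvops.
Rule 2 (degemination): /tt/ is a geminate; the first /t/ deletes. /haopattuvops/ → haopatuvops.
Rule 3 (intervocalic voicing): /p/ is a voiceless stop between vowels /o/ and /a/, so it voices to [b]. /t/ is a voiceless stop between vowels /a/ and /u/, so it voices to [d]. /haopatuvops/ → haobaduvops.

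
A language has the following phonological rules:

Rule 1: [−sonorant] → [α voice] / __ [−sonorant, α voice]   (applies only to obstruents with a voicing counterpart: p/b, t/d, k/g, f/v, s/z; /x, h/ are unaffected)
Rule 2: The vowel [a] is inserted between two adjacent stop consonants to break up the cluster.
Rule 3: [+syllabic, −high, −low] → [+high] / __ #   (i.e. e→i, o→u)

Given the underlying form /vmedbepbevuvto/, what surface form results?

Rule 1 (regressive voicing assimilation): /p/ precedes the voiced obstruent /b/, so it voices to [b] by assimilation. /v/ precedes the voiceless obstruent /t/, so it devoices to [f] by assimilation. /vmedbepbevuvto/ → vmedbebbevufto.
Rule 2 (stop-cluster a-epenthesis): /d/ and /b/ form a stop–stop cluster, so [a] is inserted between them. /b/ and /b/ form a stop–stop cluster, so [a] is inserted between them. /vmedbebbevufto/ → vmedabebabevufto.
Rule 3 (final vowel raising): /o/ is a mid vowel in word-final position, so it raises to [u]. /vmedabebabevufto/ → vmedabebabevuftu.

vmedabebabevuftu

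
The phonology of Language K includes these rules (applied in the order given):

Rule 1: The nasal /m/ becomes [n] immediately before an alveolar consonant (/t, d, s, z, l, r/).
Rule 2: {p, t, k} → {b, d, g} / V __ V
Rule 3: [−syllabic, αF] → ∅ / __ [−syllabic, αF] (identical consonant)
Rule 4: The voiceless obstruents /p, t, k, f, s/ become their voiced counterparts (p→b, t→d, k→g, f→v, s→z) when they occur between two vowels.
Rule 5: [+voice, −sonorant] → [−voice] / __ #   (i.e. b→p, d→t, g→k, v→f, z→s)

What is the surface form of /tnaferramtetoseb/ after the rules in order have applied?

Rule 1 (nasal place assimilation): /m/ precedes the alveolar consonant /t/, so it assimilates in place to [n]. /tnaferramtetoseb/ → tnaferrantetoseb.
Rule 2 (intervocalic voicing): /t/ is a voiceless stop between vowels /e/ and /o/, so it voices to [d]. /tnaferrantetoseb/ → tnaferrantedoseb.
Rule 3 (degemination): /rr/ is a geminate; the first /r/ deletes. /tnaferrantedoseb/ → tnaferantedoseb.
Rule 4 (intervocalic voicing): /f/ is a voiceless obstruent between vowels /a/ and /e/, so it voices to [v]. /s/ is a voiceless obstruent between vowels /o/ and /e/, so it voices to [z]. /tnaferantedoseb/ → tnaverantedozeb.
Rule 5 (final devoicing): /b/ is a voiced obstruent in word-final position, so it devoices to [p]. /tnaverantedozeb/ → tnaverantedozep.

tnaverantedozep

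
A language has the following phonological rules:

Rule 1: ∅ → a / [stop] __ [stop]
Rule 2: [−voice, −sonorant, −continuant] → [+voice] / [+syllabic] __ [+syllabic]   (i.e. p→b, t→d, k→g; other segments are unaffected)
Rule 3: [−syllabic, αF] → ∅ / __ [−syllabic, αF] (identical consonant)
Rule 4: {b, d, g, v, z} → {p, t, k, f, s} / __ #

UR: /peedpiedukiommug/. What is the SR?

Rule 1 (stop-cluster a-epenthesis): /d/ and /p/ form a stop–stop cluster, so [a] is inserted between them. /peedpiedukiommug/ → peedapiedukiommug.
Rule 2 (intervocalic voicing): /p/ is a voiceless stop between vowels /a/ and /i/, so it voices to [b]. /k/ is a voiceless stop between vowels /u/ and /i/, so it voices to [g]. /peedapiedukiommug/ → peedabiedugiommug.
Rule 3 (degemination): /mm/ is a geminate; the first /m/ deletes. /peedabiedugiommug/ → peedabiedugiomug.
Rule 4 (final devoicing): /g/ is a voiced obstruent in word-final position, so it devoices to [k]. /peedabiedugiomug/ → peedabiedugiomuk.

peedabiedugiomuk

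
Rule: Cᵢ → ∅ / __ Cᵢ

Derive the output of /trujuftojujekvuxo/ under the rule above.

trujuftojujekvuxo

No segment of /trujuftojujekvuxo/ meets the structural description of the rule, so the form surfaces unchanged.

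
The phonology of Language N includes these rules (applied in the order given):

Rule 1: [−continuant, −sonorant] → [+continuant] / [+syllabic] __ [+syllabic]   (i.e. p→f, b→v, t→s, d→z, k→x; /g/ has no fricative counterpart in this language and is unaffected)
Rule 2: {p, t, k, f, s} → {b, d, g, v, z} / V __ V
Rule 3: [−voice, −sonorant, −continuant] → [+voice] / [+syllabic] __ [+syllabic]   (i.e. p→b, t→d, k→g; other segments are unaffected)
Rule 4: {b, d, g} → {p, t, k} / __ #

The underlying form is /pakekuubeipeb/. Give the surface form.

paxexuuveivep

Rule 1 (intervocalic spirantization): /k/ is a stop between vowels /a/ and /e/, so it spirantizes to the fricative [x]. /k/ is a stop between vowels /e/ and /u/, so it spirantizes to the fricative [x]. /b/ is a stop between vowels /u/ and /e/, so it spirantizes to the fricative [v]. /p/ is a stop between vowels /i/ and /e/, so it spirantizes to the fricative [f]. /pakekuubeipeb/ → paxexuuveifeb.
Rule 2 (intervocalic voicing): /f/ is a voiceless obstruent between vowels /i/ and /e/, so it voices to [v]. /paxexuuveifeb/ → paxexuuveiveb.
Rule 3 (intervocalic voicing): no segment meets the environment; /paxexuuveiveb/ is unchanged.
Rule 4 (final devoicing): /b/ is a voiced stop in word-final position, so it devoices to [p]. /paxexuuveiveb/ → paxexuuveivep.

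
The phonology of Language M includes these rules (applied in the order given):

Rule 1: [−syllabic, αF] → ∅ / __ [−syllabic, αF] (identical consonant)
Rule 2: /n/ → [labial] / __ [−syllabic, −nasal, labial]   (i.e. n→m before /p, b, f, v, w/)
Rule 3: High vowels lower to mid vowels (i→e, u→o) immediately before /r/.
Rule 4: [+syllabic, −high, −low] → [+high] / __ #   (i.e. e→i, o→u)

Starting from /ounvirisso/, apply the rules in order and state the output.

oumverisu

Rule 1 (degemination): /ss/ is a geminate; the first /s/ deletes. /ounvirisso/ → ounviriso.
Rule 2 (nasal place assimilation): /n/ precedes the labial consonant /v/, so it assimilates in place to [m]. /ounviriso/ → oumviriso.
Rule 3 (pre-rhotic lowering): /i/ is a high vowel immediately before /r/, so it lowers to [e]. /oumviriso/ → oumveriso.
Rule 4 (final vowel raising): /o/ is a mid vowel in word-final position, so it raises to [u]. /oumveriso/ → oumverisu.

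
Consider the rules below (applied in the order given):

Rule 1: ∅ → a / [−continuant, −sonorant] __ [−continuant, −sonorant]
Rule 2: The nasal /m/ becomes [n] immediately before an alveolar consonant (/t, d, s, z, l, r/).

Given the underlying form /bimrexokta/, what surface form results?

binrexokata

Rule 1 (stop-cluster a-epenthesis): /k/ and /t/ form a stop–stop cluster, so [a] is inserted between them. /bimrexokta/ → bimrexokata.
Rule 2 (nasal place assimilation): /m/ precedes the alveolar consonant /r/, so it assimilates in place to [n]. /bimrexokata/ → binrexokata.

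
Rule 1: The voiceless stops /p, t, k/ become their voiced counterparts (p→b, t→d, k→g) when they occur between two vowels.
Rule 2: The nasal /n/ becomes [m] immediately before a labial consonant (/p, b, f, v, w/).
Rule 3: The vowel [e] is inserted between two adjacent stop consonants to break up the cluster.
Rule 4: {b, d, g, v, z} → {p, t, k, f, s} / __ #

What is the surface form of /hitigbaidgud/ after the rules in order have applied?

Rule 1 (intervocalic voicing): /t/ is a voiceless stop between vowels /i/ and /i/, so it voices to [d]. /hitigbaidgud/ → hidigbaidgud.
Rule 2 (nasal place assimilation): no segment meets the environment; /hidigbaidgud/ is unchanged.
Rule 3 (stop-cluster e-epenthesis): /g/ and /b/ form a stop–stop cluster, so [e] is inserted between them. /d/ and /g/ form a stop–stop cluster, so [e] is inserted between them. /hidigbaidgud/ → hidigebaidegud.
Rule 4 (final devoicing): /d/ is a voiced obstruent in word-final position, so it devoices to [t]. /hidigebaidegud/ → hidigebaidegut.

hidigebaidegut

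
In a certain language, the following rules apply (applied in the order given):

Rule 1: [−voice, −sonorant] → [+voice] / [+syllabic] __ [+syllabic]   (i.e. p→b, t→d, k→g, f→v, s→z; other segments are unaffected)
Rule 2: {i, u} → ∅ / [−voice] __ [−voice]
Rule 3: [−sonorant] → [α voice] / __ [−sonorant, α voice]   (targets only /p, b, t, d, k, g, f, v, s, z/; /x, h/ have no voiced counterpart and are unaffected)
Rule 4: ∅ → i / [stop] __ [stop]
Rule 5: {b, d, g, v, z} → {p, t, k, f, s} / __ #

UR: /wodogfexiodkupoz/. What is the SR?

Rule 1 (intervocalic voicing): /p/ is a voiceless obstruent between vowels /u/ and /o/, so it voices to [b]. /wodogfexiodkupoz/ → wodogfexiodkuboz.
Rule 2 (high vowel syncope): no segment meets the environment; /wodogfexiodkuboz/ is unchanged.
Rule 3 (regressive voicing assimilation): /g/ precedes the voiceless obstruent /f/, so it devoices to [k] by assimilation. /d/ precedes the voiceless obstruent /k/, so it devoices to [t] by assimilation. /wodogfexiodkuboz/ → wodokfexiotkuboz.
Rule 4 (stop-cluster i-epenthesis): /t/ and /k/ form a stop–stop cluster, so [i] is inserted between them. /wodokfexiotkuboz/ → wodokfexiotikuboz.
Rule 5 (final devoicing): /z/ is a voiced obstruent in word-final position, so it devoices to [s]. /wodokfexiotikuboz/ → wodokfexiotikubos.

wodokfexiotikubos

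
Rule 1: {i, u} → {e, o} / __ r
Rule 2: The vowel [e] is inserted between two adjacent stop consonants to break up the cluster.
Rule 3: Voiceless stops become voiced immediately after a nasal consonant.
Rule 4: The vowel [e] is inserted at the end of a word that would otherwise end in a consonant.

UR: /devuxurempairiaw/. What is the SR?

devuxorembaeriawe

Rule 1 (pre-rhotic lowering): /u/ is a high vowel immediately before /r/, so it lowers to [o]. /i/ is a high vowel immediately before /r/, so it lowers to [e]. /devuxurempairiaw/ → devuxorempaeriaw.
Rule 2 (stop-cluster e-epenthesis): no segment meets the environment; /devuxorempaeriaw/ is unchanged.
Rule 3 (post-nasal voicing): /p/ is a voiceless stop immediately after the nasal /m/, so it voices to [b]. /devuxorempaeriaw/ → devuxorembaeriaw.
Rule 4 (final e-epenthesis): the form ends in the consonant /w/, so [e] is inserted word-finally. /devuxorembaeriaw/ → devuxorembaeriawe.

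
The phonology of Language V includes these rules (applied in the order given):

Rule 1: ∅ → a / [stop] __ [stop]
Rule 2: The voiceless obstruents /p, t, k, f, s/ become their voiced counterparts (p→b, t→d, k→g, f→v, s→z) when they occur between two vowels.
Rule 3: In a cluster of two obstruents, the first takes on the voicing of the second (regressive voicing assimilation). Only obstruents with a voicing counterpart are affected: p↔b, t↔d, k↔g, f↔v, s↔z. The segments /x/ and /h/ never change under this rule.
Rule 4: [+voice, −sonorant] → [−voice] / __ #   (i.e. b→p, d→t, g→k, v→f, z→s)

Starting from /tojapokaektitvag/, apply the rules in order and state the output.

Rule 1 (stop-cluster a-epenthesis): /k/ and /t/ form a stop–stop cluster, so [a] is inserted between them. /tojapokaektitvag/ → tojapokaekatitvag.
Rule 2 (intervocalic voicing): /p/ is a voiceless obstruent between vowels /a/ and /o/, so it voices to [b]. /k/ is a voiceless obstruent between vowels /o/ and /a/, so it voices to [g]. /k/ is a voiceless obstruent between vowels /e/ and /a/, so it voices to [g]. /t/ is a voiceless obstruent between vowels /a/ and /i/, so it voices to [d]. /tojapokaekatitvag/ → tojabogaegaditvag.
Rule 3 (regressive voicing assimilation): /t/ precedes the voiced obstruent /v/, so it voices to [d] by assimilation. /tojabogaegaditvag/ → tojabogaegadidvag.
Rule 4 (final devoicing): /g/ is a voiced obstruent in word-final position, so it devoices to [k]. /tojabogaegadidvag/ → tojabogaegadidvak.

tojabogaegadidvak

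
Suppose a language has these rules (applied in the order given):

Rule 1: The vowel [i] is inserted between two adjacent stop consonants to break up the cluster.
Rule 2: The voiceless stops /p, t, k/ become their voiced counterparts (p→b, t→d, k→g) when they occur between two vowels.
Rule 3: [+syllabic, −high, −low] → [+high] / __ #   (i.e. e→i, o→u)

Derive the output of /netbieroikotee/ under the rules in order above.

nedibieroigodei

Rule 1 (stop-cluster i-epenthesis): /t/ and /b/ form a stop–stop cluster, so [i] is inserted between them. /netbieroikotee/ → netibieroikotee.
Rule 2 (intervocalic voicing): /t/ is a voiceless stop between vowels /e/ and /i/, so it voices to [d]. /k/ is a voiceless stop between vowels /i/ and /o/, so it voices to [g]. /t/ is a voiceless stop between vowels /o/ and /e/, so it voices to [d]. /netibieroikotee/ → nedibieroigodee.
Rule 3 (final vowel raising): /e/ is a mid vowel in word-final position, so it raises to [i]. /nedibieroigodee/ → nedibieroigodei.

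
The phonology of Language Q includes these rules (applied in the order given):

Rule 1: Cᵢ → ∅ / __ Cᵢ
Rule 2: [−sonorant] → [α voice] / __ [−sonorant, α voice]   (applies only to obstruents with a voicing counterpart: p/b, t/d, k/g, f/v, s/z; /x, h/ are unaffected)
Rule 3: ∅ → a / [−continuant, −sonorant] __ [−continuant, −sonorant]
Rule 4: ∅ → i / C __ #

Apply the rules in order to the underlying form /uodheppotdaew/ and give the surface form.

uothepodadaewi

Rule 1 (degemination): /pp/ is a geminate; the first /p/ deletes. /uodheppotdaew/ → uodhepotdaew.
Rule 2 (regressive voicing assimilation): /d/ precedes the voiceless obstruent /h/, so it devoices to [t] by assimilation. /t/ precedes the voiced obstruent /d/, so it voices to [d] by assimilation. /uodhepotdaew/ → uothepoddaew.
Rule 3 (stop-cluster a-epenthesis): /d/ and /d/ form a stop–stop cluster, so [a] is inserted between them. /uothepoddaew/ → uothepodadaew.
Rule 4 (final i-epenthesis): the form ends in the consonant /w/, so [i] is inserted word-finally. /uothepodadaew/ → uothepodadaewi.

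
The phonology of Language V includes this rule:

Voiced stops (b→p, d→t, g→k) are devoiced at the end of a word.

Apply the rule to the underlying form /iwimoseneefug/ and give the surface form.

iwimoseneefuk

/g/ is a voiced stop in word-final position, so it devoices to [k].
Surface form: [iwimoseneefuk].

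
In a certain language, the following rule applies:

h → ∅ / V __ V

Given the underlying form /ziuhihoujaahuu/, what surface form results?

ziuioujaauu

/h/ occurs between vowels /u/ and /i/, so it deletes.
/h/ occurs between vowels /i/ and /o/, so it deletes.
/h/ occurs between vowels /a/ and /u/, so it deletes.
Surface form: [ziuioujaauu].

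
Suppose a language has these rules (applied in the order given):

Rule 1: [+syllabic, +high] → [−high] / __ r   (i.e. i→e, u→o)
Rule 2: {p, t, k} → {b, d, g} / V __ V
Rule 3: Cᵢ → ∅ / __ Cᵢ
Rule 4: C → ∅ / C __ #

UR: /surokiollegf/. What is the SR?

Rule 1 (pre-rhotic lowering): /u/ is a high vowel immediately before /r/, so it lowers to [o]. /surokiollegf/ → sorokiollegf.
Rule 2 (intervocalic voicing): /k/ is a voiceless stop between vowels /o/ and /i/, so it voices to [g]. /sorokiollegf/ → sorogiollegf.
Rule 3 (degemination): /ll/ is a geminate; the first /l/ deletes. /sorogiollegf/ → sorogiolegf.
Rule 4 (final cluster simplification): /f/ is the second consonant of a word-final cluster /gf/, so it deletes. /sorogiolegf/ → sorogioleg.

sorogioleg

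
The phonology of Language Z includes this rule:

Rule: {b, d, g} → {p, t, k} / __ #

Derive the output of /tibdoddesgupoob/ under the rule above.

tibdoddesgupoop

/b/ is a voiced stop in word-final position, so it devoices to [p].
The other instances of /b/, /d/, /g/ do not occur in the required environment and remain unchanged.
Surface form: [tibdoddesgupoop].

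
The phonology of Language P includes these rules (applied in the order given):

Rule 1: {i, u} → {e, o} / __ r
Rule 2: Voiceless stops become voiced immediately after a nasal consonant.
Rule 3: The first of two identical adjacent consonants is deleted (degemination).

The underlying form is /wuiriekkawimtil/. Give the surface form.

Rule 1 (pre-rhotic lowering): /i/ is a high vowel immediately before /r/, so it lowers to [e]. /wuiriekkawimtil/ → wueriekkawimtil.
Rule 2 (post-nasal voicing): /t/ is a voiceless stop immediately after the nasal /m/, so it voices to [d]. /wueriekkawimtil/ → wueriekkawimdil.
Rule 3 (degemination): /kk/ is a geminate; the first /k/ deletes. /wueriekkawimdil/ → wueriekawimdil.

wueriekawimdil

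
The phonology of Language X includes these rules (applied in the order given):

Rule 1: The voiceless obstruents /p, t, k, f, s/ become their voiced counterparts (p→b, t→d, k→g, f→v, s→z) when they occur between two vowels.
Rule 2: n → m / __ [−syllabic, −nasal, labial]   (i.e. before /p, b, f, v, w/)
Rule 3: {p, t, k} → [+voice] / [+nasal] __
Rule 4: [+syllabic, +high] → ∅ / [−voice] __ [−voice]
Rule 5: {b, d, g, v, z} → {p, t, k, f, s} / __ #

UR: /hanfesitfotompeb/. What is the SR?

hamfezitfodombep

Rule 1 (intervocalic voicing): /s/ is a voiceless obstruent between vowels /e/ and /i/, so it voices to [z]. /t/ is a voiceless obstruent between vowels /o/ and /o/, so it voices to [d]. /hanfesitfotompeb/ → hanfezitfodompeb.
Rule 2 (nasal place assimilation): /n/ precedes the labial consonant /f/, so it assimilates in place to [m]. /hanfezitfodompeb/ → hamfezitfodompeb.
Rule 3 (post-nasal voicing): /p/ is a voiceless stop immediately after the nasal /m/, so it voices to [b]. /hamfezitfodompeb/ → hamfezitfodombeb.
Rule 4 (high vowel syncope): no segment meets the environment; /hamfezitfodombeb/ is unchanged.
Rule 5 (final devoicing): /b/ is a voiced obstruent in word-final position, so it devoices to [p]. /hamfezitfodombeb/ → hamfezitfodombep.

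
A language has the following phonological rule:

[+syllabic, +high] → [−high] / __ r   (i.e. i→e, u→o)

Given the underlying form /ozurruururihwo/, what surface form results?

ozorruororihwo

Scanning /ozurruururihwo/: /u/ is a high vowel immediately before /r/, so it lowers to [o]; /u/ at position 6 is not in the conditioning environment; /u/ is a high vowel immediately before /r/, so it lowers to [o]; /u/ is a high vowel immediately before /r/, so it lowers to [o]; /i/ at position 11 is not in the conditioning environment.
Result: [ozorruororihwo].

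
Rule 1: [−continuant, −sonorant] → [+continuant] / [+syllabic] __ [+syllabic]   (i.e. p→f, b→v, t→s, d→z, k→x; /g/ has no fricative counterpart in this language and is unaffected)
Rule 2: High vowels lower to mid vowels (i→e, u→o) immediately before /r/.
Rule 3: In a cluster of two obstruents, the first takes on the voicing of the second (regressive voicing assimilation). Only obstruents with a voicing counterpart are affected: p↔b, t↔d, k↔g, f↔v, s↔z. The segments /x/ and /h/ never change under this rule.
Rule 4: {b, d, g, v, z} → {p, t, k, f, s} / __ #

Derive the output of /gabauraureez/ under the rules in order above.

Rule 1 (intervocalic spirantization): /b/ is a stop between vowels /a/ and /a/, so it spirantizes to the fricative [v]. /gabauraureez/ → gavauraureez.
Rule 2 (pre-rhotic lowering): /u/ is a high vowel immediately before /r/, so it lowers to [o]. /u/ is a high vowel immediately before /r/, so it lowers to [o]. /gavauraureez/ → gavaoraoreez.
Rule 3 (regressive voicing assimilation): no segment meets the environment; /gavaoraoreez/ is unchanged.
Rule 4 (final devoicing): /z/ is a voiced obstruent in word-final position, so it devoices to [s]. /gavaoraoreez/ → gavaoraorees.

gavaoraorees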